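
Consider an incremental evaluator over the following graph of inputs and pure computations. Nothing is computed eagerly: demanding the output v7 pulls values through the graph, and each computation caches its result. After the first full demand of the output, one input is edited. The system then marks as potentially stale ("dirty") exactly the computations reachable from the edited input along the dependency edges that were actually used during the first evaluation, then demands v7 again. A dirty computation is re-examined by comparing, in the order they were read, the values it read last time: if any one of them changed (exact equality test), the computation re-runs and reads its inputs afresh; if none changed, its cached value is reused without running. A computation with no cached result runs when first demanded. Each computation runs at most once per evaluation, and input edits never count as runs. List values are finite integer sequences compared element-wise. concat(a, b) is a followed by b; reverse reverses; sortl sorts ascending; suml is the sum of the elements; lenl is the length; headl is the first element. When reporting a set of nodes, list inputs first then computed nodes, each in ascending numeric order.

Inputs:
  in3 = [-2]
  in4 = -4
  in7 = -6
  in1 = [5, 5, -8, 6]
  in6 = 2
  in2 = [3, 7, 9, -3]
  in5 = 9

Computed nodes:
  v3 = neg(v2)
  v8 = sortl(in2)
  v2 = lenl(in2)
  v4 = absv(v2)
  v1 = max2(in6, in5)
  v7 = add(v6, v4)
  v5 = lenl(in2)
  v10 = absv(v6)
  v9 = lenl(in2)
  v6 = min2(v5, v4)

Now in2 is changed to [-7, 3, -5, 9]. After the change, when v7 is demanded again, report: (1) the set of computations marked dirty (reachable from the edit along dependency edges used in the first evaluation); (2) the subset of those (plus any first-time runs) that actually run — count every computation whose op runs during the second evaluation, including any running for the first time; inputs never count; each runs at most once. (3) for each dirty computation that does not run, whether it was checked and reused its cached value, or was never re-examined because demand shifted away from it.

Initial pass — values computed on the first demand:
  v2 = lenl([3, 7, 9, -3]) = 4
  v4 = absv(4) = 4
  v5 = lenl([3, 7, 9, -3]) = 4
  v6 = min2(4, 4) = 4
  v7 = add(4, 4) = 8

Second demand — change propagation:
  v2: re-runs because in2 [3, 7, 9, -3]->[-7, 3, -5, 9]; new result 4 (unchanged).
  v4: re-examined; everything it read last time is the same (v2 unchanged) — cache 4 kept, no run.
  v5: re-runs because in2 [3, 7, 9, -3]->[-7, 3, -5, 9]; new result 4 (unchanged).
  v6: re-examined; everything it read last time is the same (v5 unchanged, v4 unchanged) — cache 4 kept, no run.
  v7: re-examined; everything it read last time is the same (v6 unchanged, v4 unchanged) — cache 8 kept, no run.

The important point: at v4 every value read last time is unchanged, so the dirty flag clears without a run.

Dirty set: v2, v4, v5, v6, v7.
Run set: v2, v5 (2 run).
Re-examined without running (cache reused): v4, v6, v7.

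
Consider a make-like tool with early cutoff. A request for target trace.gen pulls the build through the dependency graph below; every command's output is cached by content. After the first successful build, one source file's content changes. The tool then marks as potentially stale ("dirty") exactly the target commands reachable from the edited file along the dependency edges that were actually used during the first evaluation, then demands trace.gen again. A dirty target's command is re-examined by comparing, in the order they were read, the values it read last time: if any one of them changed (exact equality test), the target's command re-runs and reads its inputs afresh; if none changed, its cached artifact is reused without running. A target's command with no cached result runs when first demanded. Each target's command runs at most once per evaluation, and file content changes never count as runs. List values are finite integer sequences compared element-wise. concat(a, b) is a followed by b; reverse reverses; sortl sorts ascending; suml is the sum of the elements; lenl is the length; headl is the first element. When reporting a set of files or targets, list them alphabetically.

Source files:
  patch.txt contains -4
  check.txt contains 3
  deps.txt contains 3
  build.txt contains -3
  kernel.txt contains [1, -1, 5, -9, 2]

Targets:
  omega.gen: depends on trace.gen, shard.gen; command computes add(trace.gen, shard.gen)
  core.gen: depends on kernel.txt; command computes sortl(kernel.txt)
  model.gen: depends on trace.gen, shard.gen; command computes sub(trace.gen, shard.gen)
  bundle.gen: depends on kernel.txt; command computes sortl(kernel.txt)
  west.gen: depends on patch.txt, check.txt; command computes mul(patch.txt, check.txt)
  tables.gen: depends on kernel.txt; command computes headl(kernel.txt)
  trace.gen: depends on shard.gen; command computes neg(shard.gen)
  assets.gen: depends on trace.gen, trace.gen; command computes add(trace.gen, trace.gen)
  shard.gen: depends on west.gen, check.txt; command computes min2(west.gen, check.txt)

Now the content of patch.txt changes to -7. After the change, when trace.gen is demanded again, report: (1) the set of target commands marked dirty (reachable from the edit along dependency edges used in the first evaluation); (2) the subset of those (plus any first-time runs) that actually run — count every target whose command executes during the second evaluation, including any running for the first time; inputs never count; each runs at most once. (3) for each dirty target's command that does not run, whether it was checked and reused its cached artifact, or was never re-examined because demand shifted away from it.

First demand of the output computes:
  west.gen = mul(-4, 3) = -12
  shard.gen = min2(-12, 3) = -12
  trace.gen = neg(-12) = 12

After the edit, cleaning proceeds:
  west.gen: a read changed (patch.txt -4->-7) — executes, giving -21.
  shard.gen: a read changed (west.gen -12->-21) — executes, giving -21.
  trace.gen: a read changed (shard.gen -12->-21) — executes, giving 21.

The edit dirties: shard.gen, trace.gen, west.gen.
3 target commands run: shard.gen, trace.gen, west.gen.
No dirty target's command escaped a run.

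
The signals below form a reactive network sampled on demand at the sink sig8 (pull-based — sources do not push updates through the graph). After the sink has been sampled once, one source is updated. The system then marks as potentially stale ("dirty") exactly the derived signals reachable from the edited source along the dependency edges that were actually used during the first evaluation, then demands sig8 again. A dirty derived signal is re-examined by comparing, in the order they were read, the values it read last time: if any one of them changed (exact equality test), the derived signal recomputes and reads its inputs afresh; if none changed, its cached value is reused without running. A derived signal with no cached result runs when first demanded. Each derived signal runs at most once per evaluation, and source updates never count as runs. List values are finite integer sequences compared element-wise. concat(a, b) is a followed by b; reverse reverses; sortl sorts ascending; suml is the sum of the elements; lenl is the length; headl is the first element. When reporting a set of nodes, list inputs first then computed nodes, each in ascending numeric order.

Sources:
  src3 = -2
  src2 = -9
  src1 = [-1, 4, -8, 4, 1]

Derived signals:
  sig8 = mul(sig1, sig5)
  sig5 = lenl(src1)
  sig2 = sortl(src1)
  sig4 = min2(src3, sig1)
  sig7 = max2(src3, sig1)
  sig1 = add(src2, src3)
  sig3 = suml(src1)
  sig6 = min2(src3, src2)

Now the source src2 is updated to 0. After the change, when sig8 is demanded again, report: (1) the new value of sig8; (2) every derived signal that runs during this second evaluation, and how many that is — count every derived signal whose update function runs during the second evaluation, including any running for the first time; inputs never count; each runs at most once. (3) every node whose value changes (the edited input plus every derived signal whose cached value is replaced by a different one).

sig8 now evaluates to -10.
Run set: sig1, sig8 (2 run).
Changed values: src2, sig1, sig8.

Initial pass — values computed on the first demand:
  sig1 = add(-9, -2) = -11
  sig5 = lenl([-1, 4, -8, 4, 1]) = 5
  sig8 = mul(-11, 5) = -55

Second demand — change propagation:
  sig1: re-runs because src2 -9->0; new result -2.
  sig8: re-runs because sig1 -11->-2; new result -10.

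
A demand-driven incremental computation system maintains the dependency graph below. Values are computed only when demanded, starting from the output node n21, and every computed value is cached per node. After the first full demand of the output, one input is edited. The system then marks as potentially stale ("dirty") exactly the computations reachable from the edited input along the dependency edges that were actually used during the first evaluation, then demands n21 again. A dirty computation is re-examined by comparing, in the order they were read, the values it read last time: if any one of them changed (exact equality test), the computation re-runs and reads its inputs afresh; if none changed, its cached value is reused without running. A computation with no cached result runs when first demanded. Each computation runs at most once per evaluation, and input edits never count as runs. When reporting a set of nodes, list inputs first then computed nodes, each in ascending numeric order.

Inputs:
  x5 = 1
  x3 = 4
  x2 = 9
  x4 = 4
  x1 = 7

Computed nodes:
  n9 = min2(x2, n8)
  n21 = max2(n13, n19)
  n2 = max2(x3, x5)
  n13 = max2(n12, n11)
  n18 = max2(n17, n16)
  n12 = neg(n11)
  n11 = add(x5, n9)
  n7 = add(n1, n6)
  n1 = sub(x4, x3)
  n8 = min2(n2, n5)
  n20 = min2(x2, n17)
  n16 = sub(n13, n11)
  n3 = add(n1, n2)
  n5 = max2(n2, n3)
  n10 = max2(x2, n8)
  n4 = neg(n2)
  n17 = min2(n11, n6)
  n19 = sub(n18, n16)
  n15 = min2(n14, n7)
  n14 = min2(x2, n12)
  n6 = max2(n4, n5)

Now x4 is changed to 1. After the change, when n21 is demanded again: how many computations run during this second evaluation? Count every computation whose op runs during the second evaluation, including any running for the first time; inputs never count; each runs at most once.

First evaluation (everything demanded from the output):
  n1 = sub(4, 4) = 0
  n2 = max2(4, 1) = 4
  n3 = add(0, 4) = 4
  n4 = neg(4) = -4
  n5 = max2(4, 4) = 4
  n6 = max2(-4, 4) = 4
  n8 = min2(4, 4) = 4
  n9 = min2(9, 4) = 4
  n11 = add(1, 4) = 5
  n12 = neg(5) = -5
  n13 = max2(-5, 5) = 5
  n16 = sub(5, 5) = 0
  n17 = min2(5, 4) = 4
  n18 = max2(4, 0) = 4
  n19 = sub(4, 0) = 4
  n21 = max2(5, 4) = 5

Propagation after the edit:
  n1: runs — x4 4->1; result -3.
  n3: runs — n1 0->-3; result 1.
  n5: runs — n3 4->1; result 4 (same value as before).
  n6: checked — values it read are unchanged (n4 unchanged, n5 unchanged); reused cached 4 without running.
  n8: checked — values it read are unchanged (n2 unchanged, n5 unchanged); reused cached 4 without running.
  n9: checked — values it read are unchanged (x2 unchanged, n8 unchanged); reused cached 4 without running.
  n11: checked — values it read are unchanged (x5 unchanged, n9 unchanged); reused cached 5 without running.
  n12: checked — values it read are unchanged (n11 unchanged); reused cached -5 without running.
  n13: checked — values it read are unchanged (n12 unchanged, n11 unchanged); reused cached 5 without running.
  n16: checked — values it read are unchanged (n13 unchanged, n11 unchanged); reused cached 0 without running.
  n17: checked — values it read are unchanged (n11 unchanged, n6 unchanged); reused cached 4 without running.
  n18: checked — values it read are unchanged (n17 unchanged, n16 unchanged); reused cached 4 without running.
  n19: checked — values it read are unchanged (n18 unchanged, n16 unchanged); reused cached 4 without running.
  n21: checked — values it read are unchanged (n13 unchanged, n19 unchanged); reused cached 5 without running.

Key observation: the change is absorbed at n5 — it re-runs but produces the same value, and the output's value is unchanged.

Computations that run: n1, n3, n5 — 3 in total.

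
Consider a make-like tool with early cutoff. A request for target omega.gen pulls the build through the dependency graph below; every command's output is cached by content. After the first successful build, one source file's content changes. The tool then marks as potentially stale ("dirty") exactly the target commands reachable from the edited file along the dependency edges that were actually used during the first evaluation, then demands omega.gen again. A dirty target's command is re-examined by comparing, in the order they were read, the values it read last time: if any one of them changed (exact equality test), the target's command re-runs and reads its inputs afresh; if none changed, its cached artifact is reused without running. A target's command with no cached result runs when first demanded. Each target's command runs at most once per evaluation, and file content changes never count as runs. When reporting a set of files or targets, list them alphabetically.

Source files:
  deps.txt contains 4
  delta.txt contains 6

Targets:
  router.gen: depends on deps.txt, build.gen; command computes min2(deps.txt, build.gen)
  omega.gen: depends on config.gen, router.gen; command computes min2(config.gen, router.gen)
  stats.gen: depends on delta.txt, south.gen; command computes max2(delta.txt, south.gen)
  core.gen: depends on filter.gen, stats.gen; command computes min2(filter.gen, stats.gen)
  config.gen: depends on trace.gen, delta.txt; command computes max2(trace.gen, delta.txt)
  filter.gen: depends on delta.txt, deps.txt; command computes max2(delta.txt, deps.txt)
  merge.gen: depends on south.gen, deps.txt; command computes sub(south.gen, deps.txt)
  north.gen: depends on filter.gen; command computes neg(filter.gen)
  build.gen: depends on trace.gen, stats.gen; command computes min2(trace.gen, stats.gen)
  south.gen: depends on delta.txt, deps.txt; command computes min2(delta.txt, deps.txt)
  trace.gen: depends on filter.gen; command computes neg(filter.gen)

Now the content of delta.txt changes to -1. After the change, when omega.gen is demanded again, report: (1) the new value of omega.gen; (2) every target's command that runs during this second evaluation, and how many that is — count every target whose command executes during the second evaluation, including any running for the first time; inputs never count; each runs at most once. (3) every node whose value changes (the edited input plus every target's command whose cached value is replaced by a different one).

Demanding omega.gen again yields -4.
8 target commands run: build.gen, config.gen, filter.gen, omega.gen, router.gen, south.gen, stats.gen, trace.gen.
The nodes whose values change: build.gen, config.gen, delta.txt, filter.gen, omega.gen, router.gen, south.gen, stats.gen, trace.gen.

First demand of the output computes:
  filter.gen = max2(6, 4) = 6
  south.gen = min2(6, 4) = 4
  stats.gen = max2(6, 4) = 6
  trace.gen = neg(6) = -6
  build.gen = min2(-6, 6) = -6
  config.gen = max2(-6, 6) = 6
  router.gen = min2(4, -6) = -6
  omega.gen = min2(6, -6) = -6

After the edit, cleaning proceeds:
  filter.gen: a read changed (delta.txt 6->-1) — executes, giving 4.
  south.gen: a read changed (delta.txt 6->-1) — executes, giving -1.
  stats.gen: a read changed (delta.txt 6->-1; south.gen 4->-1) — executes, giving -1.
  trace.gen: a read changed (filter.gen 6->4) — executes, giving -4.
  build.gen: a read changed (trace.gen -6->-4; stats.gen 6->-1) — executes, giving -4.
  config.gen: a read changed (trace.gen -6->-4; delta.txt 6->-1) — executes, giving -1.
  router.gen: a read changed (build.gen -6->-4) — executes, giving -4.
  omega.gen: a read changed (config.gen 6->-1; router.gen -6->-4) — executes, giving -4.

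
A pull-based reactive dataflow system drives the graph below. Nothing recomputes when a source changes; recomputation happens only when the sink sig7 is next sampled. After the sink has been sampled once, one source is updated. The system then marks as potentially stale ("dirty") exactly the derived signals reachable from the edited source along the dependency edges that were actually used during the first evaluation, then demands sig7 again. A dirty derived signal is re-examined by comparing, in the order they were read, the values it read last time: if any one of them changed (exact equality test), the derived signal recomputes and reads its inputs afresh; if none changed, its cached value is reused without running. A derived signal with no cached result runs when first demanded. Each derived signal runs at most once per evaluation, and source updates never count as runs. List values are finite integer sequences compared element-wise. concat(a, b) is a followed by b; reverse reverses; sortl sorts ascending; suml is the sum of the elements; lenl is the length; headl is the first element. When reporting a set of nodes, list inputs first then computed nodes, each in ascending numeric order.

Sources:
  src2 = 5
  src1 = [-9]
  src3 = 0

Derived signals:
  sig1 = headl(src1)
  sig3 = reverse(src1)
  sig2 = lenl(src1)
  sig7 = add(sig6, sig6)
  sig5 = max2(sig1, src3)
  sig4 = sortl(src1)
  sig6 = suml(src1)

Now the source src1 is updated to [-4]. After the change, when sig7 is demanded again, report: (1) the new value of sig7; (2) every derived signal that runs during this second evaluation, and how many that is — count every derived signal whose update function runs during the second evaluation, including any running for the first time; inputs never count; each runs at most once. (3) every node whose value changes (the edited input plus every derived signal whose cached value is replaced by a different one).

New value of sig7: -8.
Derived signals that run: sig6, sig7 — 2 in total.
Values that change: src1, sig6, sig7.

First evaluation (everything demanded from the output):
  sig6 = suml([-9]) = -9
  sig7 = add(-9, -9) = -18

Propagation after the edit:
  sig6: runs — src1 [-9]->[-4]; result -4.
  sig7: runs — sig6 -9->-4; sig6 -9->-4; result -8.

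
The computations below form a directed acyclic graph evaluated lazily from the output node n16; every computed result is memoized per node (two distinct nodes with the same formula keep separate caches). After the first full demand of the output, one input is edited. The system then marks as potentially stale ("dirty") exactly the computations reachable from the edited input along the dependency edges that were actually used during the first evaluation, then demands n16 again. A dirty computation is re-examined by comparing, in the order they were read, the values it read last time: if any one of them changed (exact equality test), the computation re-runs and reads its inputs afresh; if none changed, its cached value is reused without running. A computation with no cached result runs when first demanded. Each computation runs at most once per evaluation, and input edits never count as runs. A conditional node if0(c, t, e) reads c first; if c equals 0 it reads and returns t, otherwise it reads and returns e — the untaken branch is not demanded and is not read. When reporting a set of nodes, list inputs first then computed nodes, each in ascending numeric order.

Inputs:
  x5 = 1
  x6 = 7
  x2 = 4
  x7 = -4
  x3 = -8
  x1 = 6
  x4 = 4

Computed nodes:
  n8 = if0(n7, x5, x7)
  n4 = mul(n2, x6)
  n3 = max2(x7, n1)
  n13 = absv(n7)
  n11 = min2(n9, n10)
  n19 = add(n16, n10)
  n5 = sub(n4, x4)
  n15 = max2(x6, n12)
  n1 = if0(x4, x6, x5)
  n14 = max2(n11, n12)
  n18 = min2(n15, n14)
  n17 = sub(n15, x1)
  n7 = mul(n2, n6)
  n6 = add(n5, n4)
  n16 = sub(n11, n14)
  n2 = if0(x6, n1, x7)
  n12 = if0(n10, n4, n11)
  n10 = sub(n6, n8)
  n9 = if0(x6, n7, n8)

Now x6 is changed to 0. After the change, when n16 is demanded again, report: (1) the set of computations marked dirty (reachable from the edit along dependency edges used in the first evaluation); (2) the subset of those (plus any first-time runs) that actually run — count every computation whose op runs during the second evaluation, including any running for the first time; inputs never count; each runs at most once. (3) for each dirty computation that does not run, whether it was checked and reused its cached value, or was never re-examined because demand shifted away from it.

The edit dirties: n2, n4, n5, n6, n7, n8, n9, n10, n11, n12, n14, n16.
13 computations run: n1, n2, n4, n5, n6, n7, n8, n9, n10, n11, n12, n14, n16.
No dirty computation escaped a run.
Note the branch switch — n1 had no cache and runs now for the first time.

First demand of the output computes:
  n2 = if0(x6=7 -> else branch x7) = -4
  n4 = mul(-4, 7) = -28
  n5 = sub(-28, 4) = -32
  n6 = add(-32, -28) = -60
  n7 = mul(-4, -60) = 240
  n8 = if0(n7=240 -> else branch x7) = -4
  n9 = if0(x6=7 -> else branch n8) = -4
  n10 = sub(-60, -4) = -56
  n11 = min2(-4, -56) = -56
  n12 = if0(n10=-56 -> else branch n11) = -56
  n14 = max2(-56, -56) = -56
  n16 = sub(-56, -56) = 0

After the edit, cleaning proceeds:
  n1: had never run; runs now, result 1.
  n2: a read changed (x6 7->0) — executes, giving 1.
  n4: a read changed (n2 -4->1; x6 7->0) — executes, giving 0.
  n5: a read changed (n4 -28->0) — executes, giving -4.
  n6: a read changed (n5 -32->-4; n4 -28->0) — executes, giving -4.
  n7: a read changed (n2 -4->1; n6 -60->-4) — executes, giving -4.
  n8: a read changed (n7 240->-4) — executes, giving -4 — identical to its old value.
  n9: a read changed (x6 7->0) — executes, giving -4 — identical to its old value.
  n10: a read changed (n6 -60->-4) — executes, giving 0.
  n11: a read changed (n10 -56->0) — executes, giving -4.
  n12: a read changed (n10 -56->0; n11 -56->-4) — executes, giving 0.
  n14: a read changed (n11 -56->-4; n12 -56->0) — executes, giving 0.
  n16: a read changed (n11 -56->-4; n14 -56->0) — executes, giving -4.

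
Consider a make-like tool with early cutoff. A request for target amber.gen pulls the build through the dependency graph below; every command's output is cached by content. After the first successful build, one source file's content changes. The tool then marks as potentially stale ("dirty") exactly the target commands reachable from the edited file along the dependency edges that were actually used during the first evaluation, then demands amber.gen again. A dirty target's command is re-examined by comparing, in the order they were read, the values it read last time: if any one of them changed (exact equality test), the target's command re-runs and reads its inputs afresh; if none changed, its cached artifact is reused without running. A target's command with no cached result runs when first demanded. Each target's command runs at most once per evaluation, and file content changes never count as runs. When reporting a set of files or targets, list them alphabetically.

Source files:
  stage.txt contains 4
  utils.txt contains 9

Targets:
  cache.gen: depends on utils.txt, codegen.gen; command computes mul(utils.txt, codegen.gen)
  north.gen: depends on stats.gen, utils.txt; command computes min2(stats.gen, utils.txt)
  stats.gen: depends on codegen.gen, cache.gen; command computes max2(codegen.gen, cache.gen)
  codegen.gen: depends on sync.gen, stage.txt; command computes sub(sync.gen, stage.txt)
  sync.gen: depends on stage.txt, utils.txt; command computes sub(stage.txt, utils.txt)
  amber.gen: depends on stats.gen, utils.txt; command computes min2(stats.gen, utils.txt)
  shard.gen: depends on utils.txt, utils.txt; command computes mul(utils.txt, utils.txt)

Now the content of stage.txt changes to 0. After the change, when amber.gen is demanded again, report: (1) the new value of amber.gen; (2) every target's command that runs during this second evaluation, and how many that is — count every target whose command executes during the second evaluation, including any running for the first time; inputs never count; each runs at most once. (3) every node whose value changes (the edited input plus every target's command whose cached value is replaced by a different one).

Demanding amber.gen again yields -9.
2 target commands run: codegen.gen, sync.gen.
The nodes whose values change: stage.txt, sync.gen.
Note the absorption at codegen.gen: it re-runs yet its value is the same, leaving the output's value untouched.

First demand of the output computes:
  sync.gen = sub(4, 9) = -5
  codegen.gen = sub(-5, 4) = -9
  cache.gen = mul(9, -9) = -81
  stats.gen = max2(-9, -81) = -9
  amber.gen = min2(-9, 9) = -9

After the edit, cleaning proceeds:
  sync.gen: a read changed (stage.txt 4->0) — executes, giving -9.
  codegen.gen: a read changed (sync.gen -5->-9; stage.txt 4->0) — executes, giving -9 — identical to its old value.
  cache.gen: dirty, but its reads are unchanged (utils.txt unchanged, codegen.gen unchanged); cached -81 stands.
  stats.gen: dirty, but its reads are unchanged (codegen.gen unchanged, cache.gen unchanged); cached -9 stands.
  amber.gen: dirty, but its reads are unchanged (stats.gen unchanged, utils.txt unchanged); cached -9 stands.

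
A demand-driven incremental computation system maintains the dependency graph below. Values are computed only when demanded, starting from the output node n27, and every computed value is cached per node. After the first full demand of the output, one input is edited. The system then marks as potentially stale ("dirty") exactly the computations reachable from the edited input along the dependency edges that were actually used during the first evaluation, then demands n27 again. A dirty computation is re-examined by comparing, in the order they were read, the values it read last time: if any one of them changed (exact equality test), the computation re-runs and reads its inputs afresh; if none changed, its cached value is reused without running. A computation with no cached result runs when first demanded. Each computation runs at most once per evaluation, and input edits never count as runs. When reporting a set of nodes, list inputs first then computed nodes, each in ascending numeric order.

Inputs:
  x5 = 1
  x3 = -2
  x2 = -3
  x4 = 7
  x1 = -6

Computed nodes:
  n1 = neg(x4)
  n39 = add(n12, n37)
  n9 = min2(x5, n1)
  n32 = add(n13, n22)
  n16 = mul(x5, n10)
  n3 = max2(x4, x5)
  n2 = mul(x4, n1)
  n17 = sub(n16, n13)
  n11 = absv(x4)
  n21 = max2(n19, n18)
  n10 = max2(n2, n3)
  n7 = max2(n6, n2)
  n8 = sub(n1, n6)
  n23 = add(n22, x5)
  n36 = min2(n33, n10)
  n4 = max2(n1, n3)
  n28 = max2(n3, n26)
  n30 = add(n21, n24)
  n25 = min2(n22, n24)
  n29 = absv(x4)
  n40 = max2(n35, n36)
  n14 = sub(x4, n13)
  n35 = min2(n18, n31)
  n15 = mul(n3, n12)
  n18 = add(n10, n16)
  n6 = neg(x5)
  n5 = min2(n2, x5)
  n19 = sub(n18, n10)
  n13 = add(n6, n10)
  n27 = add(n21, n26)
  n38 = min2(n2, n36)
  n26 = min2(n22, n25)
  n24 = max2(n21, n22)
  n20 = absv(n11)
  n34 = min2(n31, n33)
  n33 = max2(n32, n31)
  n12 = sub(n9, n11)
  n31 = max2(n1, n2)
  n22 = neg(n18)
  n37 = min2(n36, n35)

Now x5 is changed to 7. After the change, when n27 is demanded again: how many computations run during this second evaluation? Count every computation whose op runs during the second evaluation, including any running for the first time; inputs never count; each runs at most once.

First evaluation (everything demanded from the output):
  n1 = neg(7) = -7
  n2 = mul(7, -7) = -49
  n3 = max2(7, 1) = 7
  n10 = max2(-49, 7) = 7
  n16 = mul(1, 7) = 7
  n18 = add(7, 7) = 14
  n19 = sub(14, 7) = 7
  n21 = max2(7, 14) = 14
  n22 = neg(14) = -14
  n24 = max2(14, -14) = 14
  n25 = min2(-14, 14) = -14
  n26 = min2(-14, -14) = -14
  n27 = add(14, -14) = 0

Propagation after the edit:
  n3: runs — x5 1->7; result 7 (same value as before).
  n10: checked — values it read are unchanged (n2 unchanged, n3 unchanged); reused cached 7 without running.
  n16: runs — x5 1->7; result 49.
  n18: runs — n16 7->49; result 56.
  n19: runs — n18 14->56; result 49.
  n21: runs — n19 7->49; n18 14->56; result 56.
  n22: runs — n18 14->56; result -56.
  n24: runs — n21 14->56; n22 -14->-56; result 56.
  n25: runs — n22 -14->-56; n24 14->56; result -56.
  n26: runs — n22 -14->-56; n25 -14->-56; result -56.
  n27: runs — n21 14->56; n26 -14->-56; result 0 (same value as before).

Key observation: the cutoff stops propagation at n10 — its inputs' values are unchanged, so it reuses its cache.

Computations that run: n3, n16, n18, n19, n21, n22, n24, n25, n26, n27 — 10 in total.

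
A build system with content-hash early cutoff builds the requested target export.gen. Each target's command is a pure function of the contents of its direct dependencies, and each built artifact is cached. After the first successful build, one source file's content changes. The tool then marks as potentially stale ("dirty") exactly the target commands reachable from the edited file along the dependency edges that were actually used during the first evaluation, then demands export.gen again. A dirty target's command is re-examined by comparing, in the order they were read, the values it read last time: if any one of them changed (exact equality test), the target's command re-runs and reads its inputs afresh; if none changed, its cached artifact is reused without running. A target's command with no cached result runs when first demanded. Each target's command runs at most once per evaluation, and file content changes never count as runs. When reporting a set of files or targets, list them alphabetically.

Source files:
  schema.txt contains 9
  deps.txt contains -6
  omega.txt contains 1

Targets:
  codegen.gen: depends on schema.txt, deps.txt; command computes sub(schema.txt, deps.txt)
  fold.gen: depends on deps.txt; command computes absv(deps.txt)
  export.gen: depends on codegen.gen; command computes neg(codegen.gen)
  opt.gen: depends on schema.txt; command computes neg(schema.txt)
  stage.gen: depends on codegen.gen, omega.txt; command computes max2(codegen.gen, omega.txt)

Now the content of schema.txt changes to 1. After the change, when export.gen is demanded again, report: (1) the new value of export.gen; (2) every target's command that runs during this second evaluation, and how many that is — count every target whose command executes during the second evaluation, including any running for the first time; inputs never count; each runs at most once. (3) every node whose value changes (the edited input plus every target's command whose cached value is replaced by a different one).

New value of export.gen: -7.
Target commands that run: codegen.gen, export.gen — 2 in total.
Values that change: codegen.gen, export.gen, schema.txt.

First evaluation (everything demanded from the output):
  codegen.gen = sub(9, -6) = 15
  export.gen = neg(15) = -15

Propagation after the edit:
  codegen.gen: runs — schema.txt 9->1; result 7.
  export.gen: runs — codegen.gen 15->7; result -7.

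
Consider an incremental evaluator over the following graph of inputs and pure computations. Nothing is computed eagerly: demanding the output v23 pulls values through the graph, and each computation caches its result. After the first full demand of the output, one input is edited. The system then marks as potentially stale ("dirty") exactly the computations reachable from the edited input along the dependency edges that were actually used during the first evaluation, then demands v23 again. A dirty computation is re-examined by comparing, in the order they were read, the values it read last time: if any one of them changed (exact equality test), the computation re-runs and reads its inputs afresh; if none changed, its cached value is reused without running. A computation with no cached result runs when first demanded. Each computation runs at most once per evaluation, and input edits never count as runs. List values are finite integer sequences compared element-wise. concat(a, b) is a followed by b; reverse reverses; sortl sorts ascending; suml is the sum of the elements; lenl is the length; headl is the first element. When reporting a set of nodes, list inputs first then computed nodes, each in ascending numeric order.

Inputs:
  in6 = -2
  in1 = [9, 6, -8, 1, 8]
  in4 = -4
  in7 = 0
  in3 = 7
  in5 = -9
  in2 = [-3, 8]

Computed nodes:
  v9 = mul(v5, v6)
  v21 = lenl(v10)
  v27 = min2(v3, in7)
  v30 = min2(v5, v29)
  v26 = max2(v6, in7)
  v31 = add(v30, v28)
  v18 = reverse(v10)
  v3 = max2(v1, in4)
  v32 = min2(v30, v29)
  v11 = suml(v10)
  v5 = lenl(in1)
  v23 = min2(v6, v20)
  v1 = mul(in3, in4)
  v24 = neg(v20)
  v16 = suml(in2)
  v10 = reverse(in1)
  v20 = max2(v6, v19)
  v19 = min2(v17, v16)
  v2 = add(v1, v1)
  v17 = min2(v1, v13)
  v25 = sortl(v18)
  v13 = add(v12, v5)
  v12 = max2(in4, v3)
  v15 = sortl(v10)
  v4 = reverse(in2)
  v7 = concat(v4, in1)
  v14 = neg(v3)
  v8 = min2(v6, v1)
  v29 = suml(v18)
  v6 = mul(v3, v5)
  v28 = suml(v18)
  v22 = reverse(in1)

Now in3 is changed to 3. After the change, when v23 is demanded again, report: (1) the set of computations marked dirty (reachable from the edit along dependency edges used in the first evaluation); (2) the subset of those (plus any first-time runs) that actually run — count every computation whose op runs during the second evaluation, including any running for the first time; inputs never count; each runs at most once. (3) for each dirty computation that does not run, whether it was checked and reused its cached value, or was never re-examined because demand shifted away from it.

Initial pass — values computed on the first demand:
  v1 = mul(7, -4) = -28
  v3 = max2(-28, -4) = -4
  v5 = lenl([9, 6, -8, 1, 8]) = 5
  v6 = mul(-4, 5) = -20
  v12 = max2(-4, -4) = -4
  v13 = add(-4, 5) = 1
  v16 = suml([-3, 8]) = 5
  v17 = min2(-28, 1) = -28
  v19 = min2(-28, 5) = -28
  v20 = max2(-20, -28) = -20
  v23 = min2(-20, -20) = -20

Second demand — change propagation:
  v1: re-runs because in3 7->3; new result -12.
  v3: re-runs because v1 -28->-12; new result -4 (unchanged).
  v6: re-examined; everything it read last time is the same (v3 unchanged, v5 unchanged) — cache -20 kept, no run.
  v12: re-examined; everything it read last time is the same (in4 unchanged, v3 unchanged) — cache -4 kept, no run.
  v13: re-examined; everything it read last time is the same (v12 unchanged, v5 unchanged) — cache 1 kept, no run.
  v17: re-runs because v1 -28->-12; new result -12.
  v19: re-runs because v17 -28->-12; new result -12.
  v20: re-runs because v19 -28->-12; new result -12.
  v23: re-runs because v20 -20->-12; new result -20 (unchanged).

The important point: at v6 every value read last time is unchanged, so the dirty flag clears without a run.

Dirty set: v1, v3, v6, v12, v13, v17, v19, v20, v23.
Run set: v1, v3, v17, v19, v20, v23 (6 run).
Re-examined without running (cache reused): v6, v12, v13.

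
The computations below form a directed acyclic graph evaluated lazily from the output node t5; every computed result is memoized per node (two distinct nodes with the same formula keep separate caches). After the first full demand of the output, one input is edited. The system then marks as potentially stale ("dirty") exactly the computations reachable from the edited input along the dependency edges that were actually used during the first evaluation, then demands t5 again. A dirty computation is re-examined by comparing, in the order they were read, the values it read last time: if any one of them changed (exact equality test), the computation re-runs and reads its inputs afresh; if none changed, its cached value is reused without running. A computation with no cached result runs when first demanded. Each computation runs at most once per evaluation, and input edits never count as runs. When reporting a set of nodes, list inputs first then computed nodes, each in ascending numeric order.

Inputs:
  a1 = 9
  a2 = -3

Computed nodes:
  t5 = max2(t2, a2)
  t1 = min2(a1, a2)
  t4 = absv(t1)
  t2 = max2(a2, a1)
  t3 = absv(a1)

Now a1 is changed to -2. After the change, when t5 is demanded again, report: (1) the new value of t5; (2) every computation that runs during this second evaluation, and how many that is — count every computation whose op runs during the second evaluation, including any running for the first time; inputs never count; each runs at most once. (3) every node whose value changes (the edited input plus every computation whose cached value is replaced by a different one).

First demand of the output computes:
  t2 = max2(-3, 9) = 9
  t5 = max2(9, -3) = 9

After the edit, cleaning proceeds:
  t2: a read changed (a1 9->-2) — executes, giving -2.
  t5: a read changed (t2 9->-2) — executes, giving -2.

Demanding t5 again yields -2.
2 computations run: t2, t5.
The nodes whose values change: a1, t2, t5.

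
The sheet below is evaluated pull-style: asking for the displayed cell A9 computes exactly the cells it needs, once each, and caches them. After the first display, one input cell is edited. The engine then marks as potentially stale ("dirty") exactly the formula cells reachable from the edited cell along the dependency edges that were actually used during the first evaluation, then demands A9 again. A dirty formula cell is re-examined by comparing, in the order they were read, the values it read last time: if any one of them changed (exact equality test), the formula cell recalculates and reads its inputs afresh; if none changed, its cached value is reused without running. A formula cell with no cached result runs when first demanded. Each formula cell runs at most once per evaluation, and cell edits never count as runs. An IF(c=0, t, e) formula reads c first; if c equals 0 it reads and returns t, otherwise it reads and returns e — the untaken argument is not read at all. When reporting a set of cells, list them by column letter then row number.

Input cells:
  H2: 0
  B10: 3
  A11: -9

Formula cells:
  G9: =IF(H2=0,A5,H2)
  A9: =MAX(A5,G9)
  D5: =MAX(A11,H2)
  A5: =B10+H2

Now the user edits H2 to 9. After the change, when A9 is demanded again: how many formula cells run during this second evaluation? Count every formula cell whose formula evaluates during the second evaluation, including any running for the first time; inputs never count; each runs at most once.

3 formula cells run: A5, A9, G9.

First demand of the output computes:
  A5 = 3 + 0 = 3
  G9 = IF(H2=0: H2=0 -> then branch A5) = 3
  A9 = MAX(3, 3) = 3

After the edit, cleaning proceeds:
  A5: a read changed (H2 0->9) — executes, giving 12.
  G9: a read changed (H2 0->9; A5 3->12) — executes, giving 9.
  A9: a read changed (A5 3->12; G9 3->9) — executes, giving 12.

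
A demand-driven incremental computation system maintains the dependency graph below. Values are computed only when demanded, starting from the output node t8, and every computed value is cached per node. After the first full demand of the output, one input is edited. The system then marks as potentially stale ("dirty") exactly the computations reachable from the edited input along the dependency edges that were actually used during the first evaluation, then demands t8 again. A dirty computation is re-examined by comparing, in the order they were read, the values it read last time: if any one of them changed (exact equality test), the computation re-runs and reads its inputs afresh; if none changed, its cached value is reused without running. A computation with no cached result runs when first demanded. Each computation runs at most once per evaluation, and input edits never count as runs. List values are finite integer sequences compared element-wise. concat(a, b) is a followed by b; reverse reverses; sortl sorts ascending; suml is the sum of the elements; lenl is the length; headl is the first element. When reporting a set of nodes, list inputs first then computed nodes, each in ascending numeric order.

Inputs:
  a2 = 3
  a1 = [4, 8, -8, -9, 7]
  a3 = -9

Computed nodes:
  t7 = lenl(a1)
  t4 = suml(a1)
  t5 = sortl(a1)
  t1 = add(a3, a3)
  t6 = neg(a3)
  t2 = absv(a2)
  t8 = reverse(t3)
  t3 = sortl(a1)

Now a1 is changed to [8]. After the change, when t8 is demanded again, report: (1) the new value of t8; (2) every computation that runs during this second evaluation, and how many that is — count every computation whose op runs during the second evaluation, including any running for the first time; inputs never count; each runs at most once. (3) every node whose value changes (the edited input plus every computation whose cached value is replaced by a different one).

First evaluation (everything demanded from the output):
  t3 = sortl([4, 8, -8, -9, 7]) = [-9, -8, 4, 7, 8]
  t8 = reverse([-9, -8, 4, 7, 8]) = [8, 7, 4, -8, -9]

Propagation after the edit:
  t3: runs — a1 [4, 8, -8, -9, 7]->[8]; result [8].
  t8: runs — t3 [-9, -8, 4, 7, 8]->[8]; result [8].

New value of t8: [8].
Computations that run: t3, t8 — 2 in total.
Values that change: a1, t3, t8.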